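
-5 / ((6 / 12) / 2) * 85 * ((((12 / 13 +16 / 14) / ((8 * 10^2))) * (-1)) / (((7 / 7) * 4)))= 799 / 728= 1.10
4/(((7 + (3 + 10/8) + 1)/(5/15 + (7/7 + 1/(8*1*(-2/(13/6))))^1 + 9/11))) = 2129/3234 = 0.66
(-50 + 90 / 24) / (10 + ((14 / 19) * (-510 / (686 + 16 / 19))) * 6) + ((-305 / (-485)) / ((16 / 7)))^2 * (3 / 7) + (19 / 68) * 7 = -97653184165 / 19941660416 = -4.90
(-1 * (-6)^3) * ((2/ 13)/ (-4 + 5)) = 432/ 13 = 33.23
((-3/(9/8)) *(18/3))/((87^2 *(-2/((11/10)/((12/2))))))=22/113535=0.00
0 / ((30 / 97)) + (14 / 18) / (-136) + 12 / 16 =911 / 1224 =0.74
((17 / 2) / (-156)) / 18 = -17 / 5616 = -0.00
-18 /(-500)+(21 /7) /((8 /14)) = 2643 /500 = 5.29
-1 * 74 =-74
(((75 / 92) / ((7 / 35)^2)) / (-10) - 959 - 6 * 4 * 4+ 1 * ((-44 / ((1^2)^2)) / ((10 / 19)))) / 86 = -1049387 / 79120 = -13.26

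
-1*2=-2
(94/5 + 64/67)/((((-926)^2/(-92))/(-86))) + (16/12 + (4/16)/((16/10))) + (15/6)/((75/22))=3316340845/1378821408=2.41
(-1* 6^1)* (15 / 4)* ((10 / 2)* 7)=-1575 / 2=-787.50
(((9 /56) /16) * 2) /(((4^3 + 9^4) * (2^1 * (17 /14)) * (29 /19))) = 171 /209032000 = 0.00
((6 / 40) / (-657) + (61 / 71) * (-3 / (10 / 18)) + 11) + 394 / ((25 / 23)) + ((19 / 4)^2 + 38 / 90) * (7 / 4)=30530543521 / 74635200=409.06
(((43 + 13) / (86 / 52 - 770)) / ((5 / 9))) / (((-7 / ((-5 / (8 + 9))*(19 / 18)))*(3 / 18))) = -3952 / 113203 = -0.03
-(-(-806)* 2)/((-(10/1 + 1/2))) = 3224/21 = 153.52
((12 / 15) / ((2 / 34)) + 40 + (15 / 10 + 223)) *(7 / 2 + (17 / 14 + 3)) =75087 / 35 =2145.34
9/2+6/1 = 21/2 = 10.50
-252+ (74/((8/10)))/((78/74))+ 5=-12421/78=-159.24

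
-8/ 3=-2.67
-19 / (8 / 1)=-19 / 8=-2.38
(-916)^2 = 839056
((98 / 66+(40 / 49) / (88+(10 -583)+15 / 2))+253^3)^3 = 4247024926115323283140.66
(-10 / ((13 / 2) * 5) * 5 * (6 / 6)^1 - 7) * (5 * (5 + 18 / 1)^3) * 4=-27010740 / 13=-2077749.23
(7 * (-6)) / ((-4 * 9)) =7 / 6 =1.17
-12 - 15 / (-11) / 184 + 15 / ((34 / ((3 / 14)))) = -11.90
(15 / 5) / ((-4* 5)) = -3 / 20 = -0.15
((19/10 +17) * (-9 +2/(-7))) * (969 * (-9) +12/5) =1530114.30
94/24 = 47/12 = 3.92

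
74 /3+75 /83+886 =226981 /249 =911.57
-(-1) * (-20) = -20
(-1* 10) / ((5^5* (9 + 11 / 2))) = -4 / 18125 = -0.00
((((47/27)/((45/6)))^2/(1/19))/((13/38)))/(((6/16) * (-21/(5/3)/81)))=-51036736/995085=-51.29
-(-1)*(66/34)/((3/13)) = 8.41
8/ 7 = 1.14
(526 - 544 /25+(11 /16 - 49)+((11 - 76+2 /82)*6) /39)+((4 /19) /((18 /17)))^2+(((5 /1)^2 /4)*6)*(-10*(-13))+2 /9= 33173281412663 /6234181200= 5321.19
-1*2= -2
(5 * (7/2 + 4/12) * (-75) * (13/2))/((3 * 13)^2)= -2875/468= -6.14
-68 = -68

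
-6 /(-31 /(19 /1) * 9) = 38 /93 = 0.41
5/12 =0.42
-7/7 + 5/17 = -12/17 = -0.71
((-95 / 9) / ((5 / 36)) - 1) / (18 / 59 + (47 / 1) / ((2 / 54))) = -4543 / 74889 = -0.06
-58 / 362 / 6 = -29 / 1086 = -0.03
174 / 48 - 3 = 5 / 8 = 0.62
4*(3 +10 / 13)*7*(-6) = -8232 / 13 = -633.23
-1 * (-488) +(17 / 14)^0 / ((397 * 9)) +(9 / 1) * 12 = 2129509 / 3573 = 596.00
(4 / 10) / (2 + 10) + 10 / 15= 7 / 10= 0.70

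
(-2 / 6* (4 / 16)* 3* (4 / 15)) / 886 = -1 / 13290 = -0.00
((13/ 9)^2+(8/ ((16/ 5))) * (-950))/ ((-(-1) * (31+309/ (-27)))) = -96103/ 792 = -121.34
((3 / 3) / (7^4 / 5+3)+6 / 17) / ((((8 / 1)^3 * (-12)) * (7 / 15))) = -10415 / 84115456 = -0.00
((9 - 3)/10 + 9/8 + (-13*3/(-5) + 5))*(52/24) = 7553/240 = 31.47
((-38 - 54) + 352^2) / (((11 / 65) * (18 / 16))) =64382240 / 99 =650325.66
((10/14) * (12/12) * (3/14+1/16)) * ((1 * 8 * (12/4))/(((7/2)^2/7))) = 2.71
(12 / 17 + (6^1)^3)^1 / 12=307 / 17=18.06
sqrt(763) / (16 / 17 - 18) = -17 *sqrt(763) / 290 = -1.62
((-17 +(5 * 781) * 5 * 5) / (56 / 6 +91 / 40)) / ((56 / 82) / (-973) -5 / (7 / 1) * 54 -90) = -8344019880 / 127587059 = -65.40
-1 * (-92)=92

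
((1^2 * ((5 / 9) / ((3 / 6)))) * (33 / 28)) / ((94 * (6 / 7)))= 0.02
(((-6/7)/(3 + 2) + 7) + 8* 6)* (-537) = -1030503/35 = -29442.94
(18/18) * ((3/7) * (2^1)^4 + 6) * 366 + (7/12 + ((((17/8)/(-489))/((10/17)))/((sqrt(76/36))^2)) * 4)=3060825679/650370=4706.28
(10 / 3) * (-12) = -40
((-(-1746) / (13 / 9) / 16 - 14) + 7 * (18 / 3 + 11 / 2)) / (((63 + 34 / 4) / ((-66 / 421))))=-44319 / 142298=-0.31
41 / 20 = 2.05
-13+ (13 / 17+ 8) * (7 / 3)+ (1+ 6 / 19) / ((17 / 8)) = 460 / 57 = 8.07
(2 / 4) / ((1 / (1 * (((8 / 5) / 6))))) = 2 / 15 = 0.13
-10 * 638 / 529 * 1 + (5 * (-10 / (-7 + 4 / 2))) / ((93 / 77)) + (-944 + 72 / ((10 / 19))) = -199489142 / 245985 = -810.98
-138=-138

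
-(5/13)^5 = -3125/371293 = -0.01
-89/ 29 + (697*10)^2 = 48580896.93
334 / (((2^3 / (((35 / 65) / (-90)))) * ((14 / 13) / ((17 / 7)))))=-0.56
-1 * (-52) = 52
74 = 74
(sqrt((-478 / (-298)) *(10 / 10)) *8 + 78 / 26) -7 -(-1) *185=8 *sqrt(35611) / 149 + 181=191.13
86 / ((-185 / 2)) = -172 / 185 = -0.93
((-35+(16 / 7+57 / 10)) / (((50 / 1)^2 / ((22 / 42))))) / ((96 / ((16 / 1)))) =-20801 / 22050000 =-0.00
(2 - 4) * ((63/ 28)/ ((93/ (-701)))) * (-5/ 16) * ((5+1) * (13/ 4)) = -206.70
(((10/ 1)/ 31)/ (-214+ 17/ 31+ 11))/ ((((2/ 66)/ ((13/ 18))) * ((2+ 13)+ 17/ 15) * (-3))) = 325/ 414216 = 0.00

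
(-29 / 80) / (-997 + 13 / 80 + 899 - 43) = 0.00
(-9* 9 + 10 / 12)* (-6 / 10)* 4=962 / 5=192.40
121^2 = 14641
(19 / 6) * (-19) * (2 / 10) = -361 / 30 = -12.03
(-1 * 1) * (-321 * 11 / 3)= 1177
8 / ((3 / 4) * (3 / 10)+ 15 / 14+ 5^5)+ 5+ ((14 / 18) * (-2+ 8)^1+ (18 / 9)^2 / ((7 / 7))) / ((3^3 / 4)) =6.29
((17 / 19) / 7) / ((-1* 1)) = -17 / 133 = -0.13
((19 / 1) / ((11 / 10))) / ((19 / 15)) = 150 / 11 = 13.64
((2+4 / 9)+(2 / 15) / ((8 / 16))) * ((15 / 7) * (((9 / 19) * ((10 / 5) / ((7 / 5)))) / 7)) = 3660 / 6517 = 0.56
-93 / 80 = -1.16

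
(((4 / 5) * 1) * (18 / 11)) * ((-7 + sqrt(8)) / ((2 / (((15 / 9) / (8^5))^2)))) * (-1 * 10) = 175 / 1476395008-25 * sqrt(2) / 738197504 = 0.00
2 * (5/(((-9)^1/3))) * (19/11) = -190/33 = -5.76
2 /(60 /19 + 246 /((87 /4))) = 551 /3986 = 0.14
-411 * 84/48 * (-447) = 1286019/4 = 321504.75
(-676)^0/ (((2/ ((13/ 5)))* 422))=13/ 4220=0.00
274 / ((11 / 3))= 822 / 11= 74.73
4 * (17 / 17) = 4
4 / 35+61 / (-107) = -1707 / 3745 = -0.46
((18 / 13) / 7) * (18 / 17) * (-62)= -20088 / 1547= -12.99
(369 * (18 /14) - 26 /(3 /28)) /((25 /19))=92473 /525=176.14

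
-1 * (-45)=45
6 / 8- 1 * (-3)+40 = 175 / 4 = 43.75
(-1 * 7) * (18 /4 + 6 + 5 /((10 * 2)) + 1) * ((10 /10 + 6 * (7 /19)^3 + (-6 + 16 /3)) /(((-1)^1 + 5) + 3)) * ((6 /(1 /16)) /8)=-612551 /6859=-89.31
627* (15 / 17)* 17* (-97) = -912285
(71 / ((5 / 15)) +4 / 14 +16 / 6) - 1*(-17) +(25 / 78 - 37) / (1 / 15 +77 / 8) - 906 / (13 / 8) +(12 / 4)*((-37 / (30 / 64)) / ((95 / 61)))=-72453301376 / 150812025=-480.42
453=453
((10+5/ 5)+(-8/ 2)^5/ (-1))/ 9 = 115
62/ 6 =31/ 3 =10.33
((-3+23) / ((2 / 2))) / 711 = 20 / 711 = 0.03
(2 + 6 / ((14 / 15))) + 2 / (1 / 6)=143 / 7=20.43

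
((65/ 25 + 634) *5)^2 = 10131489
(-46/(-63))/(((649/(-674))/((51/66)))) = -263534/449757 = -0.59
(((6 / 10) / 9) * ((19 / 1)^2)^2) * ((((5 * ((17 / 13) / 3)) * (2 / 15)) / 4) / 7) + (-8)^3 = -10364383 / 24570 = -421.83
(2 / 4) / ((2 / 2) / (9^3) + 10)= 729 / 14582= 0.05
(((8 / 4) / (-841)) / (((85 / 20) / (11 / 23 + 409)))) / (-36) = 1108 / 174087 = 0.01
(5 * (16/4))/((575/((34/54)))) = 0.02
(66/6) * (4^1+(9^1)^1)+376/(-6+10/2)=-233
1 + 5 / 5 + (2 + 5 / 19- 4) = 5 / 19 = 0.26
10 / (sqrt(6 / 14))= 10* sqrt(21) / 3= 15.28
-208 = -208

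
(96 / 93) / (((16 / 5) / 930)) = 300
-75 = -75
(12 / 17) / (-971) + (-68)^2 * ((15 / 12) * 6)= 572462748 / 16507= 34680.00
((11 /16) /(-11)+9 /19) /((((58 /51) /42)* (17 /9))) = 70875 /8816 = 8.04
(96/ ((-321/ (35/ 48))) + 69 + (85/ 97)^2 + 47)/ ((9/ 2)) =704028238/ 27182601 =25.90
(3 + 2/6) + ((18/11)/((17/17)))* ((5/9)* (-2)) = 50/33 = 1.52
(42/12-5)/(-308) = 3/616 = 0.00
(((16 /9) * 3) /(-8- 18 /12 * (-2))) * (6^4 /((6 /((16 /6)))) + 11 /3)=-27824 /45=-618.31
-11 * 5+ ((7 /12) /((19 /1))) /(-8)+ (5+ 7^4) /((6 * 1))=631097 /1824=346.00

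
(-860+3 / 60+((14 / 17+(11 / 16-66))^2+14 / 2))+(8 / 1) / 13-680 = 12630698393 / 4808960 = 2626.49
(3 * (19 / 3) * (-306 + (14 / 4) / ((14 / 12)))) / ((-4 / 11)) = 63327 / 4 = 15831.75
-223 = -223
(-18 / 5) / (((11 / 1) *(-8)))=9 / 220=0.04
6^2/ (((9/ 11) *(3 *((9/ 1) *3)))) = 44/ 81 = 0.54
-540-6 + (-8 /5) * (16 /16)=-2738 /5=-547.60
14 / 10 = 7 / 5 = 1.40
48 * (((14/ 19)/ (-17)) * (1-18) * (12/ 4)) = 2016/ 19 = 106.11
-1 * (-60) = 60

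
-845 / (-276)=845 / 276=3.06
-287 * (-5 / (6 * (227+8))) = 287 / 282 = 1.02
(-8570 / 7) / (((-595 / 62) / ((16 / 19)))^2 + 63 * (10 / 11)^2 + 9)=-6.41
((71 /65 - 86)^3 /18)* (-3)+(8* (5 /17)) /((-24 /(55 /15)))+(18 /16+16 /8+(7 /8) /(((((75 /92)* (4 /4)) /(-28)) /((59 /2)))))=33996379484021 /336141000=101137.26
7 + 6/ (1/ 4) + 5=36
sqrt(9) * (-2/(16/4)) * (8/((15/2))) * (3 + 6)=-72/5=-14.40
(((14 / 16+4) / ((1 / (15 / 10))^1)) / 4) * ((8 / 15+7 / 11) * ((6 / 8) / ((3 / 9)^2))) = 203229 / 14080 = 14.43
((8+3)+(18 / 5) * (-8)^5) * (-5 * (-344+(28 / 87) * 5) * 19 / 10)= -166896370234 / 435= -383669816.63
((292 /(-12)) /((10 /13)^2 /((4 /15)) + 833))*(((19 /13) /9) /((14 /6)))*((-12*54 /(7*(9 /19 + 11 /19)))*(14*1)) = 3083301 /1235080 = 2.50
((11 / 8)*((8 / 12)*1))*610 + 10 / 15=3359 / 6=559.83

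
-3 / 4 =-0.75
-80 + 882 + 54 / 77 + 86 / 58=1795743 / 2233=804.18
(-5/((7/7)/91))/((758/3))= -1365/758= -1.80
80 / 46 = 40 / 23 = 1.74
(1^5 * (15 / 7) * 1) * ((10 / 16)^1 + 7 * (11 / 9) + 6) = 5465 / 168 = 32.53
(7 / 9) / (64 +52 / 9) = 7 / 628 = 0.01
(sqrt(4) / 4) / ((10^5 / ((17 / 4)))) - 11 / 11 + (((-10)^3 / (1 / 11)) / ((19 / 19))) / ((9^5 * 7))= -339467373169 / 330674400000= -1.03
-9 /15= -0.60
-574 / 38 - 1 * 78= -1769 / 19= -93.11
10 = 10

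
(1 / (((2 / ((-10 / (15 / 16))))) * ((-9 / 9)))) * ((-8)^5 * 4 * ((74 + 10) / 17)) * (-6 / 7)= 50331648 / 17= 2960685.18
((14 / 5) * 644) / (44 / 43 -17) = -387688 / 3435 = -112.86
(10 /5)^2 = 4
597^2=356409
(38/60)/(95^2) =1/14250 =0.00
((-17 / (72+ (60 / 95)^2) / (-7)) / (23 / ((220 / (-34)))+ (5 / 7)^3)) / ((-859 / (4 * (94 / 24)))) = 70667555 / 368488435788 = 0.00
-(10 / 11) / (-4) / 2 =5 / 44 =0.11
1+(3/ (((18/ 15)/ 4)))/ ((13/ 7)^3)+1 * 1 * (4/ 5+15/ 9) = 165694/ 32955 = 5.03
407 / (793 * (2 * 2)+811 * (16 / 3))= 1221 / 22492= 0.05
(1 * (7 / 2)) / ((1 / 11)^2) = 847 / 2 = 423.50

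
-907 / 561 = -1.62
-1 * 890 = -890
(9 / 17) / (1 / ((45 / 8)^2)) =18225 / 1088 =16.75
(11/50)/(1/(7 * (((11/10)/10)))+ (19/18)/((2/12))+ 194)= 2541/2328850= 0.00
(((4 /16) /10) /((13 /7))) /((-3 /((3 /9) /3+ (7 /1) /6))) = -0.01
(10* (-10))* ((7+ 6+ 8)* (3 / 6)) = -1050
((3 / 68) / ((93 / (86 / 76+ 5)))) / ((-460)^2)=233 / 16950006400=0.00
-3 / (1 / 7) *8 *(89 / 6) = -2492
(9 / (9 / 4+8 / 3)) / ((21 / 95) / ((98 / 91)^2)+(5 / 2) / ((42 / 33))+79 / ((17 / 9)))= 305235 / 7333346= 0.04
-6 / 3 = -2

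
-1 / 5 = -0.20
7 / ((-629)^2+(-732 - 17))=7 / 394892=0.00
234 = 234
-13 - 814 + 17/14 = -825.79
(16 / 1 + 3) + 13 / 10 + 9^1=293 / 10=29.30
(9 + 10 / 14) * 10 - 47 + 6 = 393 / 7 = 56.14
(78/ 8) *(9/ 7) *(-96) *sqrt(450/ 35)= -25272 *sqrt(70)/ 49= -4315.12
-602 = -602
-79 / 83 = -0.95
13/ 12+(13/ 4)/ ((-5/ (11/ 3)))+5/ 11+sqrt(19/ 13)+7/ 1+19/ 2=16.86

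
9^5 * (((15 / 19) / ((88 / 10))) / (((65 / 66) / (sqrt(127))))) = 60617.77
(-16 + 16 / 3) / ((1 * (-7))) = 32 / 21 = 1.52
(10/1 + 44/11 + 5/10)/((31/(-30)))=-435/31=-14.03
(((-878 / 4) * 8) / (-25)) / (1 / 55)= 19316 / 5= 3863.20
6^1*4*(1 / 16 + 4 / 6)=35 / 2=17.50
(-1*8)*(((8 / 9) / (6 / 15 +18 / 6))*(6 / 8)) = -80 / 51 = -1.57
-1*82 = -82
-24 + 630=606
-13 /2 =-6.50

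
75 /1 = 75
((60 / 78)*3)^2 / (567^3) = 100 / 3422893383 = 0.00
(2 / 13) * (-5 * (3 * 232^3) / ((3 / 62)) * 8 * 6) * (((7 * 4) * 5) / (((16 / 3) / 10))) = -97549756416000 / 13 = -7503827416615.38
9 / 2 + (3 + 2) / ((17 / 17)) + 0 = 19 / 2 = 9.50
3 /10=0.30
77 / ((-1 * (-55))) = 7 / 5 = 1.40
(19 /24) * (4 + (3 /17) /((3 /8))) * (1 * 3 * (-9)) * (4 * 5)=-32490 /17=-1911.18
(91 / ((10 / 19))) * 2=1729 / 5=345.80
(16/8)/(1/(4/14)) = 4/7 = 0.57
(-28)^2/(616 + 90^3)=49/45601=0.00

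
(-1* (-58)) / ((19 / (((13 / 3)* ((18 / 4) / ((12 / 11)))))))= 4147 / 76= 54.57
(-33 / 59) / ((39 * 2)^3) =-11 / 9332856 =-0.00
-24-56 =-80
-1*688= -688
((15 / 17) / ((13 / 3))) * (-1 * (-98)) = 4410 / 221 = 19.95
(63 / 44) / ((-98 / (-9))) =0.13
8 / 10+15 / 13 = 127 / 65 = 1.95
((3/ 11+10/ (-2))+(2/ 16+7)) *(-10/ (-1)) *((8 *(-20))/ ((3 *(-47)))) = 42200/ 1551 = 27.21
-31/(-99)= 31/99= 0.31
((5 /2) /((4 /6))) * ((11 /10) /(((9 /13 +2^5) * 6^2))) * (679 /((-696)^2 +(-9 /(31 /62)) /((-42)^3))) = 33304271 /6779111273800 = 0.00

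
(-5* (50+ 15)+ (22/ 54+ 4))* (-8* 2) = 138496/ 27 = 5129.48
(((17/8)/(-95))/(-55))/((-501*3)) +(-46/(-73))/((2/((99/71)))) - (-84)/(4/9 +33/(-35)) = -8593552939784827/51122975567400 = -168.10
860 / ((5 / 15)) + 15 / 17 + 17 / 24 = 1053289 / 408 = 2581.59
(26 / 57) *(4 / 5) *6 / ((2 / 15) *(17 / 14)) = 4368 / 323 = 13.52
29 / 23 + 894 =20591 / 23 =895.26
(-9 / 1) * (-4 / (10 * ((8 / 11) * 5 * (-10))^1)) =-99 / 1000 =-0.10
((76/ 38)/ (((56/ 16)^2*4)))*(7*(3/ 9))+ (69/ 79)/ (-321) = 16423/ 177513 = 0.09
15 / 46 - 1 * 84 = -3849 / 46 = -83.67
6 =6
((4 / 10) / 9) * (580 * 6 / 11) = 464 / 33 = 14.06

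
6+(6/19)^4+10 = 2086432/130321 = 16.01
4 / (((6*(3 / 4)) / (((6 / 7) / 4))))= 4 / 21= 0.19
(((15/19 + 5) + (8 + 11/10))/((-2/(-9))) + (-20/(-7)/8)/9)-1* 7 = 1437413/23940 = 60.04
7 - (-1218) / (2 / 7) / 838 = 10129 / 838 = 12.09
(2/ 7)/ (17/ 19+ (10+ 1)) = 19/ 791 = 0.02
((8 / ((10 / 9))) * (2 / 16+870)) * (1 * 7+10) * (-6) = -3195099 / 5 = -639019.80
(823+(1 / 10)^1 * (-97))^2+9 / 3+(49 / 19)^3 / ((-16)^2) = 29036504608489 / 43897600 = 661459.96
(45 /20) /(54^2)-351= -454895 /1296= -351.00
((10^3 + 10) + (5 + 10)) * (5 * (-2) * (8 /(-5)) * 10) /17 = 164000 /17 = 9647.06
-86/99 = -0.87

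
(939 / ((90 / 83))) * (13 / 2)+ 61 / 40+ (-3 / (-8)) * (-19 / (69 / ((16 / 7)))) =108772997 / 19320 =5630.07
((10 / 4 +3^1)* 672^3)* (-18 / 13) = -30042980352 / 13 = -2310998488.62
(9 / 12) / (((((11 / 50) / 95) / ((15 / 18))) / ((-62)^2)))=1037443.18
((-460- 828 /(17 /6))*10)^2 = 16353294400 /289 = 56585793.77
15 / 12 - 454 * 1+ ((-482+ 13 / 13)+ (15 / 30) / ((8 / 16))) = -3731 / 4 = -932.75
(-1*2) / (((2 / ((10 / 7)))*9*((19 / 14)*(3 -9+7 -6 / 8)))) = -80 / 171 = -0.47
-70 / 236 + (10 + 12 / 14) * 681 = 6106963 / 826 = 7393.42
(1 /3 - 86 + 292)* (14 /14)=619 /3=206.33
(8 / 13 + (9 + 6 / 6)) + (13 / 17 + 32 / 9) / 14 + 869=24502363 / 27846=879.92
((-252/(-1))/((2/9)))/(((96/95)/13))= 233415/16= 14588.44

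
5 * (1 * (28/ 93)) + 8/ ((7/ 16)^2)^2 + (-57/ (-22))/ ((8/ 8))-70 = 748944809/ 4912446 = 152.46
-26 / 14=-13 / 7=-1.86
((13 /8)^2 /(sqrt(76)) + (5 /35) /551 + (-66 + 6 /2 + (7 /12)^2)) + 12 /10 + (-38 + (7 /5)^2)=-1353799543 /13885200 + 169 * sqrt(19) /2432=-97.20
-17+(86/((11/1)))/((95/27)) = -15443/1045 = -14.78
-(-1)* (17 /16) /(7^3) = 17 /5488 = 0.00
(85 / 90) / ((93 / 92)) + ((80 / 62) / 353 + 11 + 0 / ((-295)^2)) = 3527197 / 295461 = 11.94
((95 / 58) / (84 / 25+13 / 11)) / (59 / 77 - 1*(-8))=80465 / 1955934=0.04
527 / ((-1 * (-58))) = 527 / 58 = 9.09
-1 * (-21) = 21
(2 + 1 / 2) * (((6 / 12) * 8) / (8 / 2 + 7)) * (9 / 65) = 18 / 143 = 0.13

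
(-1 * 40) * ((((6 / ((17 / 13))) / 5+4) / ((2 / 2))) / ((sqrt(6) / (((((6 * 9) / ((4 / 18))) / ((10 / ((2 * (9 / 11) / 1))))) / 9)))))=-12312 * sqrt(6) / 85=-354.80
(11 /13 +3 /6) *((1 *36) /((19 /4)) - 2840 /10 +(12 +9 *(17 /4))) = -601615 /1976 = -304.46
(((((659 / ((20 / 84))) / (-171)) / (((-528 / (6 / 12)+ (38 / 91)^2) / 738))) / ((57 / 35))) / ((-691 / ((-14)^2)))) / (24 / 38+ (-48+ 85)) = -82647716606 / 1578371859185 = -0.05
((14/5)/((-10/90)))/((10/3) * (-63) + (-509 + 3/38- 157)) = 228/7925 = 0.03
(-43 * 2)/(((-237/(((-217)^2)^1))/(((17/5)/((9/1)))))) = 68844118/10665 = 6455.14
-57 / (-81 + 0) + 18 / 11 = 695 / 297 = 2.34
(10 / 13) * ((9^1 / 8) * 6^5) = 6729.23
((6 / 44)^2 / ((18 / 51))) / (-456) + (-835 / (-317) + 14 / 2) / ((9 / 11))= 1647612761 / 139926336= 11.77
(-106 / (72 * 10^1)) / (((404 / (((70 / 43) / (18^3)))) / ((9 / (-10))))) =371 / 4052540160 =0.00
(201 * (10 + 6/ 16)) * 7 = 116781/ 8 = 14597.62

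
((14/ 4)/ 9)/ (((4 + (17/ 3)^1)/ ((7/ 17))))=49/ 2958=0.02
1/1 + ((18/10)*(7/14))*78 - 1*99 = -139/5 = -27.80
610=610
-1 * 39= -39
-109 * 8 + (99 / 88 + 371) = -3999 / 8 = -499.88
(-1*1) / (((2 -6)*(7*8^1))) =0.00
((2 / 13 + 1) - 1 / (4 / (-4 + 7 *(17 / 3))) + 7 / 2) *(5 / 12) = -3325 / 1872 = -1.78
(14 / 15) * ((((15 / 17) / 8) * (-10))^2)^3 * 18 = 747509765625 / 24716870656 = 30.24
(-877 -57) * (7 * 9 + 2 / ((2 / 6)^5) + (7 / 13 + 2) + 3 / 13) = -6699582 / 13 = -515352.46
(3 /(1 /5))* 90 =1350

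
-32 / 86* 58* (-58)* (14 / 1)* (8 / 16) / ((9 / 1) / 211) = 79498048 / 387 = 205421.31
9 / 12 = 3 / 4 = 0.75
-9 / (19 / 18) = -162 / 19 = -8.53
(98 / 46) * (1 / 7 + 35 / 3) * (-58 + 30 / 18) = -1417.31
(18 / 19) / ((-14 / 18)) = -162 / 133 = -1.22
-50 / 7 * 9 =-450 / 7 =-64.29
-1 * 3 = -3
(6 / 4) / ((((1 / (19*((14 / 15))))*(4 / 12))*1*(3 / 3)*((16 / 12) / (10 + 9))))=22743 / 20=1137.15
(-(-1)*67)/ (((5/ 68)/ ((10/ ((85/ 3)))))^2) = 38592/ 25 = 1543.68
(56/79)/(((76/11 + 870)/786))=34584/54431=0.64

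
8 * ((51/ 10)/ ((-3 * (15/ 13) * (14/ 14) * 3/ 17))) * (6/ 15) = -30056/ 1125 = -26.72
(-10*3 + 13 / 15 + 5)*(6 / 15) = -724 / 75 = -9.65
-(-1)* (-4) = -4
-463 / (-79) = 5.86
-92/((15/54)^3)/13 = -536544/1625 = -330.18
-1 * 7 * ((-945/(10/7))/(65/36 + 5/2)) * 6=1000188/155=6452.83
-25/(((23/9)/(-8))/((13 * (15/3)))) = 117000/23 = 5086.96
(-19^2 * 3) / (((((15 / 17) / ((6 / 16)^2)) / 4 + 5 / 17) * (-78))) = 969 / 130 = 7.45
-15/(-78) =5/26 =0.19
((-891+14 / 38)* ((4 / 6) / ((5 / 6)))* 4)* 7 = -1895264 / 95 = -19950.15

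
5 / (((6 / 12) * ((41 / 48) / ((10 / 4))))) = 1200 / 41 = 29.27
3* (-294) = -882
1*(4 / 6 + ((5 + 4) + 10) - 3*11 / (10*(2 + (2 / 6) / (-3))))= 9139 / 510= 17.92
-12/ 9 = -4/ 3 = -1.33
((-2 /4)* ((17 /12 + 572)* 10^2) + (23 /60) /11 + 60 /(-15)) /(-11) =18925367 /7260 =2606.80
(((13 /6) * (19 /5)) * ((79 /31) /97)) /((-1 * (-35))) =19513 /3157350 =0.01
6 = 6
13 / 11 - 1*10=-97 / 11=-8.82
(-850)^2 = 722500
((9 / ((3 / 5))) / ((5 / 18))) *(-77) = -4158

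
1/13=0.08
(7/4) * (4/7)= 1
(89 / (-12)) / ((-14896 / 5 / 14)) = 445 / 12768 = 0.03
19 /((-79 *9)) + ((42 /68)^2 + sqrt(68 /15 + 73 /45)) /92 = -1707137 /75616272 + sqrt(1385) /1380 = 0.00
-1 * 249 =-249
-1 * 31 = -31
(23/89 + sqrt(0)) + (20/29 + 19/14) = 83297/36134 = 2.31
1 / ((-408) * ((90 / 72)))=-1 / 510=-0.00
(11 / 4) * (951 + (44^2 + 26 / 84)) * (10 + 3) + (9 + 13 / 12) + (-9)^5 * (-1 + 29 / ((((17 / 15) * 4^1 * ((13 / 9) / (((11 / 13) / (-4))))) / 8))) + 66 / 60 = 1459674164407 / 2413320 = 604840.70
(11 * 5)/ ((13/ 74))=4070/ 13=313.08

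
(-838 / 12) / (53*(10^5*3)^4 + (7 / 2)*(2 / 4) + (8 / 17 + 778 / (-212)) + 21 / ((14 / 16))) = -755038 / 4641591600000000000000243819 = -0.00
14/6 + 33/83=680/249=2.73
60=60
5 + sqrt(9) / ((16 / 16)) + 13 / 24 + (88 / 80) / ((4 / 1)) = 529 / 60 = 8.82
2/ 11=0.18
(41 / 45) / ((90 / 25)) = 41 / 162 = 0.25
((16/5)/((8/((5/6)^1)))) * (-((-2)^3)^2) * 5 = -320/3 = -106.67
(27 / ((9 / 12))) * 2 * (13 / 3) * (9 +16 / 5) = 19032 / 5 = 3806.40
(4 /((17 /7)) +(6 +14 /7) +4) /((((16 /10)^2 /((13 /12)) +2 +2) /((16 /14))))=150800 /61523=2.45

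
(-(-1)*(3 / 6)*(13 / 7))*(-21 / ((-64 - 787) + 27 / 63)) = 21 / 916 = 0.02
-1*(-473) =473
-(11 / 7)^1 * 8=-88 / 7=-12.57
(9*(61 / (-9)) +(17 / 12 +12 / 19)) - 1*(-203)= 32843 / 228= 144.05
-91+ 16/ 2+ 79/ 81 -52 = -10856/ 81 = -134.02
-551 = -551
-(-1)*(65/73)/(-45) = -0.02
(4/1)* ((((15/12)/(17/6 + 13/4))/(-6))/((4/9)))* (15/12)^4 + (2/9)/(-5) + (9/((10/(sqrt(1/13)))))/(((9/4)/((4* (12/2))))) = -1340377/1681920 + 48* sqrt(13)/65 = 1.87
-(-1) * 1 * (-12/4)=-3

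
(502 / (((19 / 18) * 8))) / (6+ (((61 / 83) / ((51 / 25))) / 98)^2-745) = -0.08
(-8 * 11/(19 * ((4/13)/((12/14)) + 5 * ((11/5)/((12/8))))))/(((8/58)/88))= -182468/475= -384.14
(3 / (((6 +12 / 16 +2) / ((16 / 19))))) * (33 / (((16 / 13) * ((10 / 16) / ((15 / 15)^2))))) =41184 / 3325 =12.39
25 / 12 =2.08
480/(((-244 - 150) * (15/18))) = -288/197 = -1.46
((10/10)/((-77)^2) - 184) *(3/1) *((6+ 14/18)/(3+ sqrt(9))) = -623.55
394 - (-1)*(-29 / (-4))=1605 / 4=401.25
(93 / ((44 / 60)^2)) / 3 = 6975 / 121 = 57.64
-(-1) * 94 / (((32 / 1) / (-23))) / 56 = -1081 / 896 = -1.21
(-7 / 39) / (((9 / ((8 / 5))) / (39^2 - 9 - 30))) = -2128 / 45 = -47.29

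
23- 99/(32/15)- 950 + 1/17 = -529501/544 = -973.35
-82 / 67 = -1.22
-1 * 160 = -160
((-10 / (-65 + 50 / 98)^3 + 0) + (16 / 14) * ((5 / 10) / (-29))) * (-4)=12597915653 / 160139067200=0.08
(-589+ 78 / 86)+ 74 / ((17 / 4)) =-570.68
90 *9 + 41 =851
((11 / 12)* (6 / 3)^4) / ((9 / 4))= 176 / 27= 6.52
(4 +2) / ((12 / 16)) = 8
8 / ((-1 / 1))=-8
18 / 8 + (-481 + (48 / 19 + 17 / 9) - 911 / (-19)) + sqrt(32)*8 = -291649 / 684 + 32*sqrt(2) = -381.13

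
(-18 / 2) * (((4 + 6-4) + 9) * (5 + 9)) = -1890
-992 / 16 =-62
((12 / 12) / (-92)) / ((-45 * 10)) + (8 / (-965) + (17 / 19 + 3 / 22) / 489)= -0.01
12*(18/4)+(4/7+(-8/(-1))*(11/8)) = 459/7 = 65.57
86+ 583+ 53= 722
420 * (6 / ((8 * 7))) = 45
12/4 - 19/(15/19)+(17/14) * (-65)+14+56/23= -403597/4830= -83.56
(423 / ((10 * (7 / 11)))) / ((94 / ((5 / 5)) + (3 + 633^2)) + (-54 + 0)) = 4653 / 28051240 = 0.00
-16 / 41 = -0.39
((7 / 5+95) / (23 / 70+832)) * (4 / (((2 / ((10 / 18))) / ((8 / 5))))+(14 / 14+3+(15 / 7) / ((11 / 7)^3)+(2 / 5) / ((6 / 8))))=2773961092 / 3489662385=0.79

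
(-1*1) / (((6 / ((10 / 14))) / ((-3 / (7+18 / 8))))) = 10 / 259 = 0.04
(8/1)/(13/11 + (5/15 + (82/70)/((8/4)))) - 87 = -83.19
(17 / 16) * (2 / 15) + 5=617 / 120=5.14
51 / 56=0.91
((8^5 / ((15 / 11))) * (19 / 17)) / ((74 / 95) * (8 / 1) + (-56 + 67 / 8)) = -648.82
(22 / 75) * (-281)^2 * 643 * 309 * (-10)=-230098355036 / 5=-46019671007.20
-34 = -34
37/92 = 0.40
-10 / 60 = -1 / 6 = -0.17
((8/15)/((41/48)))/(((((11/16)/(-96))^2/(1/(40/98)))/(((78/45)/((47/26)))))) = 833592754176/29145875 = 28600.71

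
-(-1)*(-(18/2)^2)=-81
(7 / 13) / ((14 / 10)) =5 / 13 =0.38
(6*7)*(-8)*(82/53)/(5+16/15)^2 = -885600/62699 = -14.12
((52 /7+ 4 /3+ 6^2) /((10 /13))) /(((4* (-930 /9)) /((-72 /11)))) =10998 /11935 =0.92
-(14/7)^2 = -4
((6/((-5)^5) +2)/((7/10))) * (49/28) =3122/625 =5.00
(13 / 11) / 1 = 13 / 11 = 1.18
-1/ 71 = -0.01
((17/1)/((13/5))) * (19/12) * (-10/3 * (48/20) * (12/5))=-2584/13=-198.77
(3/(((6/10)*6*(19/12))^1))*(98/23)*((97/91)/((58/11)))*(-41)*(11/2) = -16842595/164749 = -102.23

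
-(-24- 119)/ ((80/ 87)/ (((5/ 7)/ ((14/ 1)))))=7.93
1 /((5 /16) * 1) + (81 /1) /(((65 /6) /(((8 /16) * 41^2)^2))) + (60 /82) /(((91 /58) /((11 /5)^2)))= 197071601509 /37310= 5282004.86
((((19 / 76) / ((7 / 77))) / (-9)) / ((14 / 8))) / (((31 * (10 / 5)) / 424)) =-2332 / 1953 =-1.19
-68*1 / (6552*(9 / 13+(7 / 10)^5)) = -850000 / 70464933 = -0.01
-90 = -90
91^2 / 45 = 8281 / 45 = 184.02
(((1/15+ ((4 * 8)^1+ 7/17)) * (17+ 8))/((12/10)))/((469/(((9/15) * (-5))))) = -103525/23919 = -4.33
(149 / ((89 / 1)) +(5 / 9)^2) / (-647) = -14294 / 4664223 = -0.00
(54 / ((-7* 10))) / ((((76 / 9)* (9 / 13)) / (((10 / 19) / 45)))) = -39 / 25270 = -0.00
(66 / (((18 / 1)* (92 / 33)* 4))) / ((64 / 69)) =363 / 1024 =0.35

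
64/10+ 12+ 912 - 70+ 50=4552/5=910.40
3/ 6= 1/ 2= 0.50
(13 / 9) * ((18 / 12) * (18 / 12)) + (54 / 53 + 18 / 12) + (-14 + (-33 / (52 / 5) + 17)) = 7711 / 1378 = 5.60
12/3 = 4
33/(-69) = -11/23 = -0.48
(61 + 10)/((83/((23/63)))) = 1633/5229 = 0.31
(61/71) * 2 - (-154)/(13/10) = 110926/923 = 120.18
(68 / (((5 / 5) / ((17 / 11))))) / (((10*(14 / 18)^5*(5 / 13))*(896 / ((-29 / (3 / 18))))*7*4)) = -19300697091 / 28988713600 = -0.67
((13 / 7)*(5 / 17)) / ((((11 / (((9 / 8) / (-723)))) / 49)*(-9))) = 0.00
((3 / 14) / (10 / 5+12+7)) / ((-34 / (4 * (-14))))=2 / 119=0.02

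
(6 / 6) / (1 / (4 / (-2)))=-2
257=257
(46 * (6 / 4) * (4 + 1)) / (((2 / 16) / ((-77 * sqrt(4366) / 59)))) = -212520 * sqrt(4366) / 59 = -238006.96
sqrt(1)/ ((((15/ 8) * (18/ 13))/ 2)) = 104/ 135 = 0.77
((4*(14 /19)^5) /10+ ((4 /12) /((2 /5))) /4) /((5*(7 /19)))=87718027 /547348200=0.16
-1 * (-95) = 95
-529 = -529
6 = 6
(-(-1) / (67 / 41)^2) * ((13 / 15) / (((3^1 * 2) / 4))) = 43706 / 202005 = 0.22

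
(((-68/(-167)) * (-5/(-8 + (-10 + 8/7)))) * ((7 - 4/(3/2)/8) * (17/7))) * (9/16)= 21675/19706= 1.10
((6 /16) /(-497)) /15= -1 /19880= -0.00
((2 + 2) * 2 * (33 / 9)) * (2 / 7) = 176 / 21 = 8.38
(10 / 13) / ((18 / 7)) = 35 / 117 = 0.30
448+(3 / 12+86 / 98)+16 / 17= 1499629 / 3332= 450.07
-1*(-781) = 781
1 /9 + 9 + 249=2323 /9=258.11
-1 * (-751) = 751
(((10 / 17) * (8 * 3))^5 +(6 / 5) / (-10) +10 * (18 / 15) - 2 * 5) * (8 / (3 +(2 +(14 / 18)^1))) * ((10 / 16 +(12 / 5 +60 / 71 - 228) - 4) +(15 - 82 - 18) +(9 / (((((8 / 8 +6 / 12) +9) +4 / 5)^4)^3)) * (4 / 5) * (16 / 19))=-1009333466444863355127274099939326061494301137 / 4151144800208751302226134270243466500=-243145810.38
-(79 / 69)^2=-1.31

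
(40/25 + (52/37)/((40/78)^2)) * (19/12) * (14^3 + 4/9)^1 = 120577249/3996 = 30174.49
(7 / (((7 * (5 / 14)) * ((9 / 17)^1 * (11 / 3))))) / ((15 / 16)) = 3808 / 2475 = 1.54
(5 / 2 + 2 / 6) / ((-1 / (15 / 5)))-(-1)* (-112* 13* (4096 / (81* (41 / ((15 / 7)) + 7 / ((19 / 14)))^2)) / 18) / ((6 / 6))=-17117119519 / 1109189214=-15.43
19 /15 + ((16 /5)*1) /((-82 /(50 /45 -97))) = 9241 /1845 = 5.01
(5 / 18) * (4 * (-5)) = -50 / 9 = -5.56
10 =10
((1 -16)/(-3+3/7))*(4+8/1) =70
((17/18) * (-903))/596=-5117/3576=-1.43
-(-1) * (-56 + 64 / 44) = -600 / 11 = -54.55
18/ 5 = 3.60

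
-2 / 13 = -0.15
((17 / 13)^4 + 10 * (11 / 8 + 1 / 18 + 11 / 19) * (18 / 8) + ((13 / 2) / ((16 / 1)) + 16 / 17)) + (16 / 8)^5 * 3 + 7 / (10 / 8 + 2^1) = 43584107225 / 295206496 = 147.64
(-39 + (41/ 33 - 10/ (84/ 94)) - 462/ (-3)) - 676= -43963/ 77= -570.95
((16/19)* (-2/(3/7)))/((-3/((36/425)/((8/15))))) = 336/1615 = 0.21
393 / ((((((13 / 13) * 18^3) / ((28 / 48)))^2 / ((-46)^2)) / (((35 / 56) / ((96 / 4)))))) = 16978255 / 78364164096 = 0.00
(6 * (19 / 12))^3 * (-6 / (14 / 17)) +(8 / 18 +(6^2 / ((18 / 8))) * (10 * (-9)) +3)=-3872305 / 504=-7683.14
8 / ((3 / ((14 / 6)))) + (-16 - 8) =-160 / 9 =-17.78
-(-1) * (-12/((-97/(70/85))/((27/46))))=2268/37927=0.06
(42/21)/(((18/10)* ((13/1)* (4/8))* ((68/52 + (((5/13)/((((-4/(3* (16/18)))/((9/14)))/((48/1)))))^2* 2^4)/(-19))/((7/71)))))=-1694420/5168646711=-0.00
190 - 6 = 184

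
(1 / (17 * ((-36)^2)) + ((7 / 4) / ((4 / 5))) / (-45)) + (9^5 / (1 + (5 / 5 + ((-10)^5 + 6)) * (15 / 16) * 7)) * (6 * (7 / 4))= -114898373927 / 115659726984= -0.99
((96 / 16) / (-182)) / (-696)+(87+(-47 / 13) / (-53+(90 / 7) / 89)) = 60529728449 / 695197048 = 87.07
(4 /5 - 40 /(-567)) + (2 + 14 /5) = 16076 /2835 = 5.67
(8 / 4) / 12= 1 / 6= 0.17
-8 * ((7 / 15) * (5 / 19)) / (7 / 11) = -88 / 57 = -1.54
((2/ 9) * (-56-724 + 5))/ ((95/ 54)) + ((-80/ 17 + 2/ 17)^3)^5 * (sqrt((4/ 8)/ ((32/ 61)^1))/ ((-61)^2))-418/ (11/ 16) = -3008354789667381091338645504 * sqrt(61)/ 10651076174668024565753-13412/ 19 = -2206680.36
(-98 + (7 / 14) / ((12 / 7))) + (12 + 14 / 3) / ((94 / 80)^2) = -4540105 / 53016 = -85.64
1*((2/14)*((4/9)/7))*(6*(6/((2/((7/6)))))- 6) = 20/147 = 0.14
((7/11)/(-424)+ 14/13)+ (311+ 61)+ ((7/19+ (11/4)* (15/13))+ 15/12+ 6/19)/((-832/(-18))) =44710968765/119808832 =373.19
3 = 3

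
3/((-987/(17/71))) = -17/23359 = -0.00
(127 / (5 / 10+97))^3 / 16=2048383 / 14829750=0.14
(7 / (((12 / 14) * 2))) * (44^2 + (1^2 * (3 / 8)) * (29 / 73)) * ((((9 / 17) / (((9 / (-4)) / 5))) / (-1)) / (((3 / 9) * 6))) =277024195 / 59568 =4650.55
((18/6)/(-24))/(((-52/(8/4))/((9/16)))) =9/3328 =0.00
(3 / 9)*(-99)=-33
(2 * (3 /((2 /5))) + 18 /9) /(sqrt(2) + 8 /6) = -102 + 153 * sqrt(2) /2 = 6.19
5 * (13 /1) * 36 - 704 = 1636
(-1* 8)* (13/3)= -104/3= -34.67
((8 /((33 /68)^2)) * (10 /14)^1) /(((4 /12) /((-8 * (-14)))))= 8152.51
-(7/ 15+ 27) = -27.47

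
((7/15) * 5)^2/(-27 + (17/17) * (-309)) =-7/432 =-0.02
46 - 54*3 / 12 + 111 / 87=1959 / 58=33.78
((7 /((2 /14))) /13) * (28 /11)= 1372 /143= 9.59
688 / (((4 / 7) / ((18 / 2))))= 10836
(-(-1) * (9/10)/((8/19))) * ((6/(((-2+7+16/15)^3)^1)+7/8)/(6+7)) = 929726487/6269710720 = 0.15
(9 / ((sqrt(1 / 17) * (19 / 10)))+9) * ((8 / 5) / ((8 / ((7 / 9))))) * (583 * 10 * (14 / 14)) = 8162+81620 * sqrt(17) / 19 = 25873.99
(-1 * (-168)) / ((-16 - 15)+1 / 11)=-462 / 85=-5.44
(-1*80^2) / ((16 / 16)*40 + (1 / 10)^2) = -640000 / 4001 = -159.96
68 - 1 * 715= -647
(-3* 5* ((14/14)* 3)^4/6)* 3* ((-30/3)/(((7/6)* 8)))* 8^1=36450/7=5207.14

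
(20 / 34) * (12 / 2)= 60 / 17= 3.53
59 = 59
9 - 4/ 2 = 7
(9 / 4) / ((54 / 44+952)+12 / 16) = 99 / 41975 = 0.00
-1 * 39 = -39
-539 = -539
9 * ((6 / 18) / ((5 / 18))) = 54 / 5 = 10.80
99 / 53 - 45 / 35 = 0.58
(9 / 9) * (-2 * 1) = -2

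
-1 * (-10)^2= -100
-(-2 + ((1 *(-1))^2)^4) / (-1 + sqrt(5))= 1 / 4 + sqrt(5) / 4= 0.81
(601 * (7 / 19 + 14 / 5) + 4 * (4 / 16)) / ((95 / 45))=1628964 / 1805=902.47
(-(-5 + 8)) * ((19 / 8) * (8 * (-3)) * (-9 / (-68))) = 1539 / 68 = 22.63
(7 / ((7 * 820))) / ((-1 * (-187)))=1 / 153340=0.00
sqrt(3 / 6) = sqrt(2) / 2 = 0.71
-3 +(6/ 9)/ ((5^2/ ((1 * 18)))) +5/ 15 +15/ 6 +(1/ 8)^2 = 1579/ 4800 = 0.33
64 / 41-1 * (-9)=433 / 41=10.56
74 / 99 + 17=1757 / 99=17.75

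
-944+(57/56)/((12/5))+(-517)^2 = 266345.42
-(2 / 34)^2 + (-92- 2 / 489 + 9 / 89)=-91.91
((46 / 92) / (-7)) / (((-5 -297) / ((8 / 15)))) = 2 / 15855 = 0.00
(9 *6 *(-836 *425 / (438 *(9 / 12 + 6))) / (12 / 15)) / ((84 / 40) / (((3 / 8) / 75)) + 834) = -4250 / 657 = -6.47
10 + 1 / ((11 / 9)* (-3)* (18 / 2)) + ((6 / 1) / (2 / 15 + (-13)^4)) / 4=2329751 / 233682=9.97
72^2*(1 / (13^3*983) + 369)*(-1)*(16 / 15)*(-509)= 2242959543595008 / 2159651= 1038575002.90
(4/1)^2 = 16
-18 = -18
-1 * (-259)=259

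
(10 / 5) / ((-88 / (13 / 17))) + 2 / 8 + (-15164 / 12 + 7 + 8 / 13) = -18317371 / 14586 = -1255.82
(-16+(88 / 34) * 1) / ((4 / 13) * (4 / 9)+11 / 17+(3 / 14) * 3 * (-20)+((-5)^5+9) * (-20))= -186732 / 867513263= -0.00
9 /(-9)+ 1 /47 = -46 /47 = -0.98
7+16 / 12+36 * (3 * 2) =673 / 3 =224.33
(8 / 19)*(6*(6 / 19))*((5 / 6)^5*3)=0.96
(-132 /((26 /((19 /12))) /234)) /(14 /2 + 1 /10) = -18810 /71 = -264.93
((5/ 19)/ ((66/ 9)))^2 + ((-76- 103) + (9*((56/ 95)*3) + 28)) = -118011143/ 873620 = -135.08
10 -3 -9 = -2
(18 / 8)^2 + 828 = 13329 / 16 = 833.06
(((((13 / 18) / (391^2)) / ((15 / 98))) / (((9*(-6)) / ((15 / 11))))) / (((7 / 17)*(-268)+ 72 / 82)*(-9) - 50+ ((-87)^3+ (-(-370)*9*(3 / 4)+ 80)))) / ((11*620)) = 3731 / 21383927823714142500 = 0.00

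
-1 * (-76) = 76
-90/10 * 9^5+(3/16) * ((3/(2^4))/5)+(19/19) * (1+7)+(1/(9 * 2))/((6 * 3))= -55098972391/103680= -531432.99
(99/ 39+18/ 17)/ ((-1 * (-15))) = 53/ 221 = 0.24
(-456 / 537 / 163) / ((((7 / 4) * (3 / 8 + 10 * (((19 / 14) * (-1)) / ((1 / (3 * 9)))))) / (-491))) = -0.00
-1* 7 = -7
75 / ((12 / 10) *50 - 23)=75 / 37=2.03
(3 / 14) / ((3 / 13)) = 13 / 14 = 0.93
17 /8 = 2.12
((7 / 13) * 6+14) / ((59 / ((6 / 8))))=168 / 767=0.22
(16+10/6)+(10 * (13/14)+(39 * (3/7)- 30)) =41/3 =13.67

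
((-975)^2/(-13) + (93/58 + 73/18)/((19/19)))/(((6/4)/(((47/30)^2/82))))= -10539220733/7223175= -1459.08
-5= -5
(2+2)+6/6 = 5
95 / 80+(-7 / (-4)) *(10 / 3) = 337 / 48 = 7.02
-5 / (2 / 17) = -85 / 2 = -42.50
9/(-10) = -9/10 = -0.90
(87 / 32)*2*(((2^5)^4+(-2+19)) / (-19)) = -91227591 / 304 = -300090.76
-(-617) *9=5553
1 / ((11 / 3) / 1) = 3 / 11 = 0.27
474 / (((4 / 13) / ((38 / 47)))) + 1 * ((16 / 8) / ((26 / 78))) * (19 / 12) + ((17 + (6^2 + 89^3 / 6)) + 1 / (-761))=118802.84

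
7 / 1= 7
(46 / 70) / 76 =23 / 2660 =0.01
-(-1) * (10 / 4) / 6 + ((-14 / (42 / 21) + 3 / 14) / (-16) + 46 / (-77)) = 257 / 1056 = 0.24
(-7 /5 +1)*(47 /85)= -94 /425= -0.22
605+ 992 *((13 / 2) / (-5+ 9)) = 2217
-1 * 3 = -3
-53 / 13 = -4.08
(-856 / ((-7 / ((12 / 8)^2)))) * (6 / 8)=2889 / 14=206.36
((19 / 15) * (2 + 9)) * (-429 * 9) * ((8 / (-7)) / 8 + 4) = -7262541 / 35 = -207501.17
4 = 4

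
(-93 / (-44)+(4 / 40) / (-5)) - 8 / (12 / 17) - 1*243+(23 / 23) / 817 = -680060147 / 2696100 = -252.24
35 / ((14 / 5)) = 12.50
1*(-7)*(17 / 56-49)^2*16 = -265590.32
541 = 541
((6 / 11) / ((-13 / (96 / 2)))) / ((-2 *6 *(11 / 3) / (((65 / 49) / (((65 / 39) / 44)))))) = 864 / 539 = 1.60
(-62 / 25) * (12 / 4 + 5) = -496 / 25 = -19.84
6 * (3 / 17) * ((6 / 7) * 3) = 324 / 119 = 2.72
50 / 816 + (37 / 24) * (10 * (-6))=-37715 / 408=-92.44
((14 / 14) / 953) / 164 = 1 / 156292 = 0.00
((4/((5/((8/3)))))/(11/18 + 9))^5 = 260919263232/484262162790625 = 0.00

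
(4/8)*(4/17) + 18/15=112/85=1.32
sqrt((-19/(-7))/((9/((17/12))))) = sqrt(6783)/126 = 0.65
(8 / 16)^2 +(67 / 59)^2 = 21437 / 13924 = 1.54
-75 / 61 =-1.23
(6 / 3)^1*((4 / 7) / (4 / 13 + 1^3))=104 / 119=0.87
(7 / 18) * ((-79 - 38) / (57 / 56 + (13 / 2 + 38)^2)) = -2548 / 110951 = -0.02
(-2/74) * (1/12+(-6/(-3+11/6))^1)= -439/3108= -0.14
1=1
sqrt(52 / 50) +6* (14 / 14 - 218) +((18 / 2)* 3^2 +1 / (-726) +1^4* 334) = -643963 / 726 +sqrt(26) / 5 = -885.98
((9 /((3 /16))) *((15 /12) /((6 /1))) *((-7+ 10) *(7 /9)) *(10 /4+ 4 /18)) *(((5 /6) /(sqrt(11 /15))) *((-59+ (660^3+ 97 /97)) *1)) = 1232638851325 *sqrt(165) /891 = 17770519338.68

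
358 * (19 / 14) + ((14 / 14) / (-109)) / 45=485.86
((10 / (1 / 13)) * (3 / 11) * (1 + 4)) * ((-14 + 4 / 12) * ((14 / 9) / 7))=-53300 / 99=-538.38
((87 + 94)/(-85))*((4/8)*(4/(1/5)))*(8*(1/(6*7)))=-1448/357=-4.06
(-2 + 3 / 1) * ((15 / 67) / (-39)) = -0.01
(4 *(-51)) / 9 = -68 / 3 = -22.67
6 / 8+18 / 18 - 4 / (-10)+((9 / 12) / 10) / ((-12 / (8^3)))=-21 / 20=-1.05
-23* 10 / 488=-0.47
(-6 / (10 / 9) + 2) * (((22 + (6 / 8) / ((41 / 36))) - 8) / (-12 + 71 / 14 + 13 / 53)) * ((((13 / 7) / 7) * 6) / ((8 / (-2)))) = -7039513 / 2372055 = -2.97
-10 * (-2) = 20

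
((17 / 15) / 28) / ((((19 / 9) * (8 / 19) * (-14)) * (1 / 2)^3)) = -51 / 1960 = -0.03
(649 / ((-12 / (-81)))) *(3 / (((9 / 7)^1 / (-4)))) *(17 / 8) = -695079 / 8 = -86884.88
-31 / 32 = -0.97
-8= -8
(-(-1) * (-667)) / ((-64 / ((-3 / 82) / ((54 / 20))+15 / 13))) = 11.88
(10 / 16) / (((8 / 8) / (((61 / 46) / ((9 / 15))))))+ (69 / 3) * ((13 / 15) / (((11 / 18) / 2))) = 4045027 / 60720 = 66.62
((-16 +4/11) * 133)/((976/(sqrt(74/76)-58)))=165851/1342-301 * sqrt(1406)/5368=121.48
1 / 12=0.08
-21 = -21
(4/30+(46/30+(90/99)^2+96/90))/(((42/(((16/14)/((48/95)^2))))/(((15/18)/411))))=8330075/10827831168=0.00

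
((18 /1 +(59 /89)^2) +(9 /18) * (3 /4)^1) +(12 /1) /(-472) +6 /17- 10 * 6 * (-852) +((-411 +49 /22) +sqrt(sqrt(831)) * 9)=9 * 831^(1 /4) +35467586935667 /699139144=50778.69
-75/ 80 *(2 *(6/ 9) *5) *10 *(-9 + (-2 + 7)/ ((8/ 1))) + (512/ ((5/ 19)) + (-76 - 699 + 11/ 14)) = 949101/ 560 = 1694.82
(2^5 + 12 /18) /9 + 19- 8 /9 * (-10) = 851 /27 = 31.52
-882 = -882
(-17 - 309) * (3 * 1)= -978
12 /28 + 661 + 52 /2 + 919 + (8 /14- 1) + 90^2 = 9706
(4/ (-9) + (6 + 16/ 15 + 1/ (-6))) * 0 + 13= 13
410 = 410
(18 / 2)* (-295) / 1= -2655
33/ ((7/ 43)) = 1419/ 7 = 202.71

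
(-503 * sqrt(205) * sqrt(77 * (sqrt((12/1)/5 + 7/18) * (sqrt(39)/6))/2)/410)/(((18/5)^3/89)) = -1119175 * 2^(3/4) * sqrt(3157) * 48945^(1/4)/5738688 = -274.11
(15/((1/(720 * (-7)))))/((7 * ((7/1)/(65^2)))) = -45630000/7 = -6518571.43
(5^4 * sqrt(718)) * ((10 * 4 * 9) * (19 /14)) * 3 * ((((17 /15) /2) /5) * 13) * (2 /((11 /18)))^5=571269314304000 * sqrt(718) /1127357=13578182853.64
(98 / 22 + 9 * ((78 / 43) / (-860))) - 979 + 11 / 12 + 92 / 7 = -8204997967 / 8542380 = -960.50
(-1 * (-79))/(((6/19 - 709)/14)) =-21014/13465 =-1.56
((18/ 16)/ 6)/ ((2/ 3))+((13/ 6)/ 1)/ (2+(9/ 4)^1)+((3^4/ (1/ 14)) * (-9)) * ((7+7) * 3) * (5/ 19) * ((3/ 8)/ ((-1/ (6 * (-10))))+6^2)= -204621294191/ 31008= -6598983.95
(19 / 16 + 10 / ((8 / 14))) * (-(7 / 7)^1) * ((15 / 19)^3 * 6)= -3027375 / 54872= -55.17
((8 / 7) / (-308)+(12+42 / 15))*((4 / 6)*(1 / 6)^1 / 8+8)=1917371 / 16170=118.58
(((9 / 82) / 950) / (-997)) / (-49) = 9 / 3805648700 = 0.00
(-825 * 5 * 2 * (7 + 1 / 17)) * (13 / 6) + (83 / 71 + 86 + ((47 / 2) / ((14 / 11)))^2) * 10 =-57674115925 / 473144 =-121895.48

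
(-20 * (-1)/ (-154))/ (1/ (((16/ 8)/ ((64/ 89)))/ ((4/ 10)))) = -2225/ 2464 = -0.90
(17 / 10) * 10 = 17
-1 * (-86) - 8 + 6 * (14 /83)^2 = 538518 /6889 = 78.17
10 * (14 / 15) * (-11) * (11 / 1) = -3388 / 3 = -1129.33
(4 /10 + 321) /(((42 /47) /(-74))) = -2794573 /105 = -26614.98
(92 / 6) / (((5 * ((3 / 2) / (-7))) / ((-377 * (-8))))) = -43162.31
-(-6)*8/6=8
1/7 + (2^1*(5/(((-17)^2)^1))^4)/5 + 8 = 397618175887/48830302087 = 8.14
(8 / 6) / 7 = 4 / 21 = 0.19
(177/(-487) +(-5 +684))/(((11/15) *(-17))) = -4957440/91069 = -54.44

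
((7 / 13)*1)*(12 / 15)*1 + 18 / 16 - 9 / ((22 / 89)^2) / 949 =6433007 / 4593160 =1.40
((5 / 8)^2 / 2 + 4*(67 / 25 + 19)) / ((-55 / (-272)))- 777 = -3818807 / 11000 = -347.16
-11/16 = -0.69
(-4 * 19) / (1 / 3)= -228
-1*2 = -2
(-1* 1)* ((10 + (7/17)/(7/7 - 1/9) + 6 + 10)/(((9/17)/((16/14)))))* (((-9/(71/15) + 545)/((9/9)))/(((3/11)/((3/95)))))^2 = -25900089138176/114647463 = -225910.70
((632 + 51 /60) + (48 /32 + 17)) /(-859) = -13027 /17180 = -0.76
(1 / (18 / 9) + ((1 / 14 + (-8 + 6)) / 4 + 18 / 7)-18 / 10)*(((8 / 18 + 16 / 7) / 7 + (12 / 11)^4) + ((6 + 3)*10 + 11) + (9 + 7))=33905577121 / 361574136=93.77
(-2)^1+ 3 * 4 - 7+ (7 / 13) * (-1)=32 / 13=2.46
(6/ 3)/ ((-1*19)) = -2/ 19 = -0.11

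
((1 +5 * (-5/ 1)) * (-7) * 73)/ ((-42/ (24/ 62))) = -113.03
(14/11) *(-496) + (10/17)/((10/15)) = -117883/187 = -630.39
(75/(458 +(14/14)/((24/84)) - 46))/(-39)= -50/10803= -0.00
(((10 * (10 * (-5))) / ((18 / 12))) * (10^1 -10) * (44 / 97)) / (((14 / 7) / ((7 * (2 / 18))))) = 0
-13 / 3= -4.33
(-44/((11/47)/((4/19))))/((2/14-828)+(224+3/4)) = 21056/320853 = 0.07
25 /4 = 6.25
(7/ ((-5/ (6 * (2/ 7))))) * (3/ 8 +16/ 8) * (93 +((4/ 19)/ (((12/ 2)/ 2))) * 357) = -6729/ 10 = -672.90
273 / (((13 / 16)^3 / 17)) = 1462272 / 169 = 8652.50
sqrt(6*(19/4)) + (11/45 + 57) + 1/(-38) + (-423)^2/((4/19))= sqrt(114)/2 + 2906897291/3420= 849975.31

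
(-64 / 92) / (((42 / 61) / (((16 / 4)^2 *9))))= -23424 / 161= -145.49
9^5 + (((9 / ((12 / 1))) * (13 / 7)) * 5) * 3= 1653957 / 28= 59069.89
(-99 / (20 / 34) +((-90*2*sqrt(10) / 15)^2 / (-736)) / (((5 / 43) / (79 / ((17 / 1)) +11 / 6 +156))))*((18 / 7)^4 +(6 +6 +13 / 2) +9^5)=-1610525364410253 / 9387910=-171553132.10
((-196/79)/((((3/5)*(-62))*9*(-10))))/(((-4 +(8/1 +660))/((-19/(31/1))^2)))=-17689/42193350792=-0.00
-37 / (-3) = 37 / 3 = 12.33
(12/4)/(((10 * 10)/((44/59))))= 33/1475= 0.02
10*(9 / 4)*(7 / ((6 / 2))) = 105 / 2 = 52.50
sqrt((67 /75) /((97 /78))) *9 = 9 *sqrt(168974) /485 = 7.63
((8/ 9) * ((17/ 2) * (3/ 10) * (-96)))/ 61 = -1088/ 305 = -3.57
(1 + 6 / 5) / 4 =11 / 20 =0.55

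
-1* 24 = -24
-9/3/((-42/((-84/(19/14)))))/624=-7/988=-0.01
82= 82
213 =213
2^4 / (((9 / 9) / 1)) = 16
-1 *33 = -33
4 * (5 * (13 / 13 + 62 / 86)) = 1480 / 43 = 34.42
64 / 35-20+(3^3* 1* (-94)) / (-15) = 5286 / 35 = 151.03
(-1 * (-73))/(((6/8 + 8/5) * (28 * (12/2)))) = 365/1974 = 0.18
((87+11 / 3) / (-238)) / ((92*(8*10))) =-0.00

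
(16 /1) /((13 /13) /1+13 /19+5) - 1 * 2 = 50 /127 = 0.39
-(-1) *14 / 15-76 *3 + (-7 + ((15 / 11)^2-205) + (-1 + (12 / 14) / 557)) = -3101043164 / 7076685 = -438.21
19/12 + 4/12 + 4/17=439/204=2.15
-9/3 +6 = 3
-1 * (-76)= 76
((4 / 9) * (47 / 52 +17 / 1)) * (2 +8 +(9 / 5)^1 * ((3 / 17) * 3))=866761 / 9945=87.16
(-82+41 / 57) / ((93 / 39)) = -60229 / 1767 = -34.09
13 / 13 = 1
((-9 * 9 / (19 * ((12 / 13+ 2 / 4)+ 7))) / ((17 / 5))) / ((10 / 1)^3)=-351 / 2357900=-0.00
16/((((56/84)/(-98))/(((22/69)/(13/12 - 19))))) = 206976/4945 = 41.86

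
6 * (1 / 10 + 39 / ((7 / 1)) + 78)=17571 / 35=502.03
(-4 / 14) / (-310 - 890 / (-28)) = 4 / 3895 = 0.00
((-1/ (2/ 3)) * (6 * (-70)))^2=396900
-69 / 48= -23 / 16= -1.44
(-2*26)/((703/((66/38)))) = -1716/13357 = -0.13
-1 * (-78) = 78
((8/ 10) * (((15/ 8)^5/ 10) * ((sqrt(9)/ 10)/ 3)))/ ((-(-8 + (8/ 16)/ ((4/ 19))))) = 135/ 4096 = 0.03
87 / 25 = 3.48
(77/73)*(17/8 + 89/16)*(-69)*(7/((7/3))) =-1960497/1168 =-1678.51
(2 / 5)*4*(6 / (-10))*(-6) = 144 / 25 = 5.76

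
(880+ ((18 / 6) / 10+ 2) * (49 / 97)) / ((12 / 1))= 284909 / 3880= 73.43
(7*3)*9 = 189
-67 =-67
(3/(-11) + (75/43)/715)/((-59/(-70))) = -0.32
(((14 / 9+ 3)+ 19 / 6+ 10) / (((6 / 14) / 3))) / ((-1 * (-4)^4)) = -2233 / 4608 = -0.48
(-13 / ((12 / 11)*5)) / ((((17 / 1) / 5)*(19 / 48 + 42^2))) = -572 / 1439747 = -0.00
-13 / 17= -0.76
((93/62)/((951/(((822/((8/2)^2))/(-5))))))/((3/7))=-959/25360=-0.04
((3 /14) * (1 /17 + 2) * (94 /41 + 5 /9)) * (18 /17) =15765 /11849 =1.33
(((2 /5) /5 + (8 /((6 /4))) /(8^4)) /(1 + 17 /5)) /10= 1561 /844800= 0.00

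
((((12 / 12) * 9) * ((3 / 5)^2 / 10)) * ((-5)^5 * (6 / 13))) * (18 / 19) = -109350 / 247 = -442.71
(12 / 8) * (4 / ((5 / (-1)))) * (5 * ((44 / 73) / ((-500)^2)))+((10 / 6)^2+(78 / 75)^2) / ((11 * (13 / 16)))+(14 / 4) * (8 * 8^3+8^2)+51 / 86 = 919140348008836 / 63123328125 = 14561.02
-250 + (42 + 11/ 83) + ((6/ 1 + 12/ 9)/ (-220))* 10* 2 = -51925/ 249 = -208.53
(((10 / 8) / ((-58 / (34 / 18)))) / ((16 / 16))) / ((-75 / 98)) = 833 / 15660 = 0.05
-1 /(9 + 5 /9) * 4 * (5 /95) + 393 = 321063 /817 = 392.98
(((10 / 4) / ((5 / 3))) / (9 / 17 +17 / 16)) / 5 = 408 / 2165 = 0.19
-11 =-11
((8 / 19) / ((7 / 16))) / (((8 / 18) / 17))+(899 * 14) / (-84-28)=-80399 / 1064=-75.56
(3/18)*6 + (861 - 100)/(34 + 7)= 802/41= 19.56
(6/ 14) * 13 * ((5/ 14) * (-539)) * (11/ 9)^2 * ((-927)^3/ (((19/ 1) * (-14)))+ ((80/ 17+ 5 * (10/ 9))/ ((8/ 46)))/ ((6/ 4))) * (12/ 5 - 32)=234088847900690497/ 1648269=142021021993.80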